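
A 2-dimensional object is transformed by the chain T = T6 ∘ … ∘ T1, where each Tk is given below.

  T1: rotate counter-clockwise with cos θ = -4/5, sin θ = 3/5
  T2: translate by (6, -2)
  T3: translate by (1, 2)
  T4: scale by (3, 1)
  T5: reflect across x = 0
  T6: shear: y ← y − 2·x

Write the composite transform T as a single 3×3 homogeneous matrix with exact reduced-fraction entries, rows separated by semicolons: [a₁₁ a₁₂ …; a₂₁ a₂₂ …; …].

T = [12/5 9/5 -21; -21/5 -22/5 42; 0 0 1]

T1 = [-4/5 -3/5 0; 3/5 -4/5 0; 0 0 1]
T2·T1 = [-4/5 -3/5 6; 3/5 -4/5 -2; 0 0 1]
T3·…·T1 = [-4/5 -3/5 7; 3/5 -4/5 0; 0 0 1]
T4·…·T1 = [-12/5 -9/5 21; 3/5 -4/5 0; 0 0 1]
T5·…·T1 = [12/5 9/5 -21; 3/5 -4/5 0; 0 0 1]
T6·…·T1 = [12/5 9/5 -21; -21/5 -22/5 42; 0 0 1]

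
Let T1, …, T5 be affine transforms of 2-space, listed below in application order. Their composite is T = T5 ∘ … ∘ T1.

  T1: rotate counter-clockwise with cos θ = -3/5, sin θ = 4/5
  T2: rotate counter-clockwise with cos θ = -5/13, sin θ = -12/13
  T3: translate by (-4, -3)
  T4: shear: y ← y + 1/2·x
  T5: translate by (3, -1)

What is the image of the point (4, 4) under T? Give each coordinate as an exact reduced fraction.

T(p) = (123/65, 4/13)

T1 rotate counter-clockwise with cos θ = -3/5, sin θ = 4/5: (4, 4) → (-28/5, 4/5)
T2 rotate counter-clockwise with cos θ = -5/13, sin θ = -12/13: (-28/5, 4/5) → (188/65, 316/65)
T3 translate by (-4, -3): (188/65, 316/65) → (-72/65, 121/65)
T4 shear: y ← y + 1/2·x: (-72/65, 121/65) → (-72/65, 17/13)
T5 translate by (3, -1): (-72/65, 17/13) → (123/65, 4/13)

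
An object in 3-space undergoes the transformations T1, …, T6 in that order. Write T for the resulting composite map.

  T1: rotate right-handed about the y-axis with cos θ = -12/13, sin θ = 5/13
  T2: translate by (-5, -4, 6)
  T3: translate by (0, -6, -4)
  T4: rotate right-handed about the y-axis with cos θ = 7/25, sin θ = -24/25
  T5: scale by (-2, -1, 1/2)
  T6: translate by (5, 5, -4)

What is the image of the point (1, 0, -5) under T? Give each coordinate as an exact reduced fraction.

T1 rotate right-handed about the y-axis with cos θ = -12/13, sin θ = 5/13: (1, 0, -5) → (-37/13, 0, 55/13)
T2 translate by (-5, -4, 6): (-37/13, 0, 55/13) → (-102/13, -4, 133/13)
T3 translate by (0, -6, -4): (-102/13, -4, 133/13) → (-102/13, -10, 81/13)
T4 rotate right-handed about the y-axis with cos θ = 7/25, sin θ = -24/25: (-102/13, -10, 81/13) → (-2658/325, -10, -1881/325)
T5 scale by (-2, -1, 1/2): (-2658/325, -10, -1881/325) → (5316/325, 10, -1881/650)
T6 translate by (5, 5, -4): (5316/325, 10, -1881/650) → (6941/325, 15, -4481/650)

T(p) = (6941/325, 15, -4481/650)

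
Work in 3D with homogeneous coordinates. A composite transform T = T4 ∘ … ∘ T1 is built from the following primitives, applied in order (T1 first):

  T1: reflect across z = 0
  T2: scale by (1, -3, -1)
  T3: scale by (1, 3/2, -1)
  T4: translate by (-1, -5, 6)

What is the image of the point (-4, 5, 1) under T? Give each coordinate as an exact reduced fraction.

T(p) = (-5, -55/2, 5)

T1 reflect across z = 0: (-4, 5, 1) → (-4, 5, -1)
T2 scale by (1, -3, -1): (-4, 5, -1) → (-4, -15, 1)
T3 scale by (1, 3/2, -1): (-4, -15, 1) → (-4, -45/2, -1)
T4 translate by (-1, -5, 6): (-4, -45/2, -1) → (-5, -55/2, 5)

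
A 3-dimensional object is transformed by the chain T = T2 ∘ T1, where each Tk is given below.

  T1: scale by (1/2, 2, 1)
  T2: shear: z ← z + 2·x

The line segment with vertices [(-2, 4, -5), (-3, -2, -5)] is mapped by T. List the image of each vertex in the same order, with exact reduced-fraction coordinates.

image vertices: (-1, 8, -7), (-3/2, -4, -8)

T1 scale by (1/2, 2, 1): (-2, 4, -5) → (-1, 8, -5); (-3, -2, -5) → (-3/2, -4, -5)
T2 shear: z ← z + 2·x: (-1, 8, -5) → (-1, 8, -7); (-3/2, -4, -5) → (-3/2, -4, -8)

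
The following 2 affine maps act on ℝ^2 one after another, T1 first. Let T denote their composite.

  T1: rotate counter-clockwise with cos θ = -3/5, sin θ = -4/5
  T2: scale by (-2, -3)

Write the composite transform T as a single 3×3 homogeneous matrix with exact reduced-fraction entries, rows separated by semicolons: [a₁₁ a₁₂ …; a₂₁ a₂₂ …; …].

T1 = [-3/5 4/5 0; -4/5 -3/5 0; 0 0 1]
T2·T1 = [6/5 -8/5 0; 12/5 9/5 0; 0 0 1]

T = [6/5 -8/5 0; 12/5 9/5 0; 0 0 1]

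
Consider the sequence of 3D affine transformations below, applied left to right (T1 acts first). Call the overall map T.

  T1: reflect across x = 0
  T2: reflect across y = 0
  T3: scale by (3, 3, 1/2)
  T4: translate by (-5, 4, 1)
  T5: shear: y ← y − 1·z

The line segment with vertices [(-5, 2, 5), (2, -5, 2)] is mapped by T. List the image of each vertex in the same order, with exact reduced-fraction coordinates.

T1 reflect across x = 0: (-5, 2, 5) → (5, 2, 5); (2, -5, 2) → (-2, -5, 2)
T2 reflect across y = 0: (5, 2, 5) → (5, -2, 5); (-2, -5, 2) → (-2, 5, 2)
T3 scale by (3, 3, 1/2): (5, -2, 5) → (15, -6, 5/2); (-2, 5, 2) → (-6, 15, 1)
T4 translate by (-5, 4, 1): (15, -6, 5/2) → (10, -2, 7/2); (-6, 15, 1) → (-11, 19, 2)
T5 shear: y ← y − 1·z: (10, -2, 7/2) → (10, -11/2, 7/2); (-11, 19, 2) → (-11, 17, 2)

image vertices: (10, -11/2, 7/2), (-11, 17, 2)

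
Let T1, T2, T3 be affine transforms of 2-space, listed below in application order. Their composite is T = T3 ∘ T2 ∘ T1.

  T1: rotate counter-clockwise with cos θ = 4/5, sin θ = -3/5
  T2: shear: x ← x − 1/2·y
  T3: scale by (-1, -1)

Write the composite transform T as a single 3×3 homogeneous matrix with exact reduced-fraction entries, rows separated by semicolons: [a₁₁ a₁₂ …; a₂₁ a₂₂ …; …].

T = [-11/10 -1/5 0; 3/5 -4/5 0; 0 0 1]

T1 = [4/5 3/5 0; -3/5 4/5 0; 0 0 1]
T2·T1 = [11/10 1/5 0; -3/5 4/5 0; 0 0 1]
T3·…·T1 = [-11/10 -1/5 0; 3/5 -4/5 0; 0 0 1]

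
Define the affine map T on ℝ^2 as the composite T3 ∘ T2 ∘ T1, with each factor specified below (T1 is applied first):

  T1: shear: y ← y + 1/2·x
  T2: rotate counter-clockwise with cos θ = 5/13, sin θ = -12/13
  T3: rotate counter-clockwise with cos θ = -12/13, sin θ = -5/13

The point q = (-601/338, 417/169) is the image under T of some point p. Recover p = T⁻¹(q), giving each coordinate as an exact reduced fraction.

p = (3, -2)

T1 = [1 0 0; 1/2 1 0; 0 0 1]
T2·T1 = [11/13 12/13 0; -19/26 5/13 0; 0 0 1]
T3·…·T1 = [-359/338 -119/169 0; 59/169 -120/169 0; 0 0 1]
det M = 1; M⁻¹ = [-120/169 119/169 0; -59/169 -359/338 0; 0 0 1]
M⁻¹ · (-601/338, 417/169)ᵀ = (3, -2)ᵀ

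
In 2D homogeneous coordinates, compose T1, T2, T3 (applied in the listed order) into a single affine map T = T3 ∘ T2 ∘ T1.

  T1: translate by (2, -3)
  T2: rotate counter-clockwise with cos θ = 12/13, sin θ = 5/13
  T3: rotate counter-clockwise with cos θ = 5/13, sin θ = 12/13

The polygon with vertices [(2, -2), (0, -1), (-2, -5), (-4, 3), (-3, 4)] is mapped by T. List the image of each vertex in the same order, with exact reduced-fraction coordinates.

image vertices: (5, 4), (4, 2), (8, 0), (0, -2), (-1, -1)

T1 translate by (2, -3): (2, -2) → (4, -5); (0, -1) → (2, -4); (-2, -5) → (0, -8); (-4, 3) → (-2, 0); (-3, 4) → (-1, 1)
T2 rotate counter-clockwise with cos θ = 12/13, sin θ = 5/13: (4, -5) → (73/13, -40/13); (2, -4) → (44/13, -38/13); (0, -8) → (40/13, -96/13); (-2, 0) → (-24/13, -10/13); (-1, 1) → (-17/13, 7/13)
T3 rotate counter-clockwise with cos θ = 5/13, sin θ = 12/13: (73/13, -40/13) → (5, 4); (44/13, -38/13) → (4, 2); (40/13, -96/13) → (8, 0); (-24/13, -10/13) → (0, -2); (-17/13, 7/13) → (-1, -1)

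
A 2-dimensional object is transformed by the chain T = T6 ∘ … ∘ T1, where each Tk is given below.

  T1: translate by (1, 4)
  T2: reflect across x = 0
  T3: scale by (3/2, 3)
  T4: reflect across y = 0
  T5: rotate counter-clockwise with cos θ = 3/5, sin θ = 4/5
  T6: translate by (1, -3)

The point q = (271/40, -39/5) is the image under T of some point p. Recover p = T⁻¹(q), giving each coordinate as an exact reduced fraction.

T1 = [1 0 1; 0 1 4; 0 0 1]
T2·T1 = [-1 0 -1; 0 1 4; 0 0 1]
T3·…·T1 = [-3/2 0 -3/2; 0 3 12; 0 0 1]
T4·…·T1 = [-3/2 0 -3/2; 0 -3 -12; 0 0 1]
T5·…·T1 = [-9/10 12/5 87/10; -6/5 -9/5 -42/5; 0 0 1]
T6·…·T1 = [-9/10 12/5 97/10; -6/5 -9/5 -57/5; 0 0 1]
det M = 9/2; M⁻¹ = [-2/5 -8/15 -11/5; 4/15 -1/5 -73/15; 0 0 1]
M⁻¹ · (271/40, -39/5)ᵀ = (-3/4, -3/2)ᵀ

p = (-3/4, -3/2)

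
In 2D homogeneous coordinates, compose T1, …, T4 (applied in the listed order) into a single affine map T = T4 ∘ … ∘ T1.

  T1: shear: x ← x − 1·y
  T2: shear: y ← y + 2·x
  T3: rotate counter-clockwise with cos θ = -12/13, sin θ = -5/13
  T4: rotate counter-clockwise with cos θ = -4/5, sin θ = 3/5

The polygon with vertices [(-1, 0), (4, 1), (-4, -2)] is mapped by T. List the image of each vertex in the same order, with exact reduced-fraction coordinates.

image vertices: (-19/13, -22/13), (301/65, 393/65), (-222/65, -346/65)

T1 shear: x ← x − 1·y: (-1, 0) → (-1, 0); (4, 1) → (3, 1); (-4, -2) → (-2, -2)
T2 shear: y ← y + 2·x: (-1, 0) → (-1, -2); (3, 1) → (3, 7); (-2, -2) → (-2, -6)
T3 rotate counter-clockwise with cos θ = -12/13, sin θ = -5/13: (-1, -2) → (2/13, 29/13); (3, 7) → (-1/13, -99/13); (-2, -6) → (-6/13, 82/13)
T4 rotate counter-clockwise with cos θ = -4/5, sin θ = 3/5: (2/13, 29/13) → (-19/13, -22/13); (-1/13, -99/13) → (301/65, 393/65); (-6/13, 82/13) → (-222/65, -346/65)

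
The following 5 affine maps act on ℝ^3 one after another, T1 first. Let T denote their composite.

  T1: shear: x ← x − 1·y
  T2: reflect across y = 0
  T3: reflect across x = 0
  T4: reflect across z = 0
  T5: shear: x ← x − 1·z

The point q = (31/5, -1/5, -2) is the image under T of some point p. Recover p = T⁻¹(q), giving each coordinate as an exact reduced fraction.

p = (-4, 1/5, 2)

T1 = [1 -1 0 0; 0 1 0 0; 0 0 1 0; 0 0 0 1]
T2·T1 = [1 -1 0 0; 0 -1 0 0; 0 0 1 0; 0 0 0 1]
T3·…·T1 = [-1 1 0 0; 0 -1 0 0; 0 0 1 0; 0 0 0 1]
T4·…·T1 = [-1 1 0 0; 0 -1 0 0; 0 0 -1 0; 0 0 0 1]
T5·…·T1 = [-1 1 1 0; 0 -1 0 0; 0 0 -1 0; 0 0 0 1]
det M = -1; M⁻¹ = [-1 -1 -1 0; 0 -1 0 0; 0 0 -1 0; 0 0 0 1]
M⁻¹ · (31/5, -1/5, -2)ᵀ = (-4, 1/5, 2)ᵀ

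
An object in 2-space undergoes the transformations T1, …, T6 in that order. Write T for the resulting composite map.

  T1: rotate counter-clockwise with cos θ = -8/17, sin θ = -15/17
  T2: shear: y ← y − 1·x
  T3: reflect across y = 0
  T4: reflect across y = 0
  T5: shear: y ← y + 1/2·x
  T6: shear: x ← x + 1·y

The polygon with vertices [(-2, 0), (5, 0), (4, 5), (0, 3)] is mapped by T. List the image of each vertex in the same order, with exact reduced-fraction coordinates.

image vertices: (38/17, 22/17), (-95/17, -55/17), (-157/34, -243/34), (-3/34, -93/34)

T1 rotate counter-clockwise with cos θ = -8/17, sin θ = -15/17: (-2, 0) → (16/17, 30/17); (5, 0) → (-40/17, -75/17); (4, 5) → (43/17, -100/17); (0, 3) → (45/17, -24/17)
T2 shear: y ← y − 1·x: (16/17, 30/17) → (16/17, 14/17); (-40/17, -75/17) → (-40/17, -35/17); (43/17, -100/17) → (43/17, -143/17); (45/17, -24/17) → (45/17, -69/17)
T3 reflect across y = 0: (16/17, 14/17) → (16/17, -14/17); (-40/17, -35/17) → (-40/17, 35/17); (43/17, -143/17) → (43/17, 143/17); (45/17, -69/17) → (45/17, 69/17)
T4 reflect across y = 0: (16/17, -14/17) → (16/17, 14/17); (-40/17, 35/17) → (-40/17, -35/17); (43/17, 143/17) → (43/17, -143/17); (45/17, 69/17) → (45/17, -69/17)
T5 shear: y ← y + 1/2·x: (16/17, 14/17) → (16/17, 22/17); (-40/17, -35/17) → (-40/17, -55/17); (43/17, -143/17) → (43/17, -243/34); (45/17, -69/17) → (45/17, -93/34)
T6 shear: x ← x + 1·y: (16/17, 22/17) → (38/17, 22/17); (-40/17, -55/17) → (-95/17, -55/17); (43/17, -243/34) → (-157/34, -243/34); (45/17, -93/34) → (-3/34, -93/34)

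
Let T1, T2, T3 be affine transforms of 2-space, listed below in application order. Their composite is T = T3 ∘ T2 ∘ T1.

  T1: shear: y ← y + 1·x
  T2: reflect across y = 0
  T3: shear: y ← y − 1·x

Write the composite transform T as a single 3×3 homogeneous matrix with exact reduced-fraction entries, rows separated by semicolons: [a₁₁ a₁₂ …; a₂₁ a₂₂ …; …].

T1 = [1 0 0; 1 1 0; 0 0 1]
T2·T1 = [1 0 0; -1 -1 0; 0 0 1]
T3·…·T1 = [1 0 0; -2 -1 0; 0 0 1]

T = [1 0 0; -2 -1 0; 0 0 1]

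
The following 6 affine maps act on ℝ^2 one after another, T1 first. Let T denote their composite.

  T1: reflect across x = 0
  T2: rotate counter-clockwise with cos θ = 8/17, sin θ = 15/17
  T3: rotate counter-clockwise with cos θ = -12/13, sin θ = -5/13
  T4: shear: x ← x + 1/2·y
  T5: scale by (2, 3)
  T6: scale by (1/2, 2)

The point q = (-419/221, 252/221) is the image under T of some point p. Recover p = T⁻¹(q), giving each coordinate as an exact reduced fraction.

p = (0, -2)

T1 = [-1 0 0; 0 1 0; 0 0 1]
T2·T1 = [-8/17 -15/17 0; -15/17 8/17 0; 0 0 1]
T3·…·T1 = [21/221 220/221 0; 220/221 -21/221 0; 0 0 1]
T4·…·T1 = [131/221 419/442 0; 220/221 -21/221 0; 0 0 1]
T5·…·T1 = [262/221 419/221 0; 660/221 -63/221 0; 0 0 1]
T6·…·T1 = [131/221 419/442 0; 1320/221 -126/221 0; 0 0 1]
det M = -6; M⁻¹ = [21/221 419/2652 0; 220/221 -131/1326 0; 0 0 1]
M⁻¹ · (-419/221, 252/221)ᵀ = (0, -2)ᵀ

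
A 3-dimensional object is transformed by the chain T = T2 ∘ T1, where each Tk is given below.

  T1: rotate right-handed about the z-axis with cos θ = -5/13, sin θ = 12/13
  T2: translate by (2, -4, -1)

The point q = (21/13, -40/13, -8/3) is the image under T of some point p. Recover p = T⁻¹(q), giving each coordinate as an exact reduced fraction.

p = (1, 0, -5/3)

T1 = [-5/13 -12/13 0 0; 12/13 -5/13 0 0; 0 0 1 0; 0 0 0 1]
T2·T1 = [-5/13 -12/13 0 2; 12/13 -5/13 0 -4; 0 0 1 -1; 0 0 0 1]
det M = 1; M⁻¹ = [-5/13 12/13 0 58/13; -12/13 -5/13 0 4/13; 0 0 1 1; 0 0 0 1]
M⁻¹ · (21/13, -40/13, -8/3)ᵀ = (1, 0, -5/3)ᵀ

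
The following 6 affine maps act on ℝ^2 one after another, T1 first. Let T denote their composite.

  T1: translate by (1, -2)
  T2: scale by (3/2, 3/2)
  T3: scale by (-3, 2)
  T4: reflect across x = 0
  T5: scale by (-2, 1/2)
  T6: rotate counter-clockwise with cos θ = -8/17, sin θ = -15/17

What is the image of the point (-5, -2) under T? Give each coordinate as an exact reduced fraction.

T1 translate by (1, -2): (-5, -2) → (-4, -4)
T2 scale by (3/2, 3/2): (-4, -4) → (-6, -6)
T3 scale by (-3, 2): (-6, -6) → (18, -12)
T4 reflect across x = 0: (18, -12) → (-18, -12)
T5 scale by (-2, 1/2): (-18, -12) → (36, -6)
T6 rotate counter-clockwise with cos θ = -8/17, sin θ = -15/17: (36, -6) → (-378/17, -492/17)

T(p) = (-378/17, -492/17)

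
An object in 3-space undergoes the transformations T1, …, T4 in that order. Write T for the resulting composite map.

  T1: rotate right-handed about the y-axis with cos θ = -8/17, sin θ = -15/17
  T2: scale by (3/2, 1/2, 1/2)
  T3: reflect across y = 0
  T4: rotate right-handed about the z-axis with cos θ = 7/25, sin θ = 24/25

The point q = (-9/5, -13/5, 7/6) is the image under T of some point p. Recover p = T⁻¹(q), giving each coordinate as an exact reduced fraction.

T1 = [-8/17 0 -15/17 0; 0 1 0 0; 15/17 0 -8/17 0; 0 0 0 1]
T2·T1 = [-12/17 0 -45/34 0; 0 1/2 0 0; 15/34 0 -4/17 0; 0 0 0 1]
T3·…·T1 = [-12/17 0 -45/34 0; 0 -1/2 0 0; 15/34 0 -4/17 0; 0 0 0 1]
T4·…·T1 = [-84/425 12/25 -63/170 0; -288/425 -7/50 -108/85 0; 15/34 0 -4/17 0; 0 0 0 1]
det M = -3/8; M⁻¹ = [-112/1275 -128/425 30/17 0; 48/25 -14/25 0 0; -14/85 -48/85 -16/17 0; 0 0 0 1]
M⁻¹ · (-9/5, -13/5, 7/6)ᵀ = (3, -2, 2/3)ᵀ

p = (3, -2, 2/3)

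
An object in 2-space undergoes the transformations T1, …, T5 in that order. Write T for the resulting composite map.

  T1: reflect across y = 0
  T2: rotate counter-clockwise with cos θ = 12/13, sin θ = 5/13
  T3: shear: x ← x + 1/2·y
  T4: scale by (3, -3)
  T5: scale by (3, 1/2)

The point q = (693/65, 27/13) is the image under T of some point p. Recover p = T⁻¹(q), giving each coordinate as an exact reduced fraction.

T1 = [1 0 0; 0 -1 0; 0 0 1]
T2·T1 = [12/13 5/13 0; 5/13 -12/13 0; 0 0 1]
T3·…·T1 = [29/26 -1/13 0; 5/13 -12/13 0; 0 0 1]
T4·…·T1 = [87/26 -3/13 0; -15/13 36/13 0; 0 0 1]
T5·…·T1 = [261/26 -9/13 0; -15/26 18/13 0; 0 0 1]
det M = 27/2; M⁻¹ = [4/39 2/39 0; 5/117 29/39 0; 0 0 1]
M⁻¹ · (693/65, 27/13)ᵀ = (6/5, 2)ᵀ

p = (6/5, 2)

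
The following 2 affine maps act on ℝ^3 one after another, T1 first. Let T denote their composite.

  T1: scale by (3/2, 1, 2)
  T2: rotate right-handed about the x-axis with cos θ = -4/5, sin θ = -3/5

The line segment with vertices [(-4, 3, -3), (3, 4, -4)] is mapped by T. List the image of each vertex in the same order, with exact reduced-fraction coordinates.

image vertices: (-6, -6, 3), (9/2, -8, 4)

T1 scale by (3/2, 1, 2): (-4, 3, -3) → (-6, 3, -6); (3, 4, -4) → (9/2, 4, -8)
T2 rotate right-handed about the x-axis with cos θ = -4/5, sin θ = -3/5: (-6, 3, -6) → (-6, -6, 3); (9/2, 4, -8) → (9/2, -8, 4)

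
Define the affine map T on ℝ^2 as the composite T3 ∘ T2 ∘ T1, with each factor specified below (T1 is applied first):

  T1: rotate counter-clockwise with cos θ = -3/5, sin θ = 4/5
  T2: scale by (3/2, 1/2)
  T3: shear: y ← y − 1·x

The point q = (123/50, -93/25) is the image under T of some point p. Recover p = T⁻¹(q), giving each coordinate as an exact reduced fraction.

p = (-3, 1/5)

T1 = [-3/5 -4/5 0; 4/5 -3/5 0; 0 0 1]
T2·T1 = [-9/10 -6/5 0; 2/5 -3/10 0; 0 0 1]
T3·…·T1 = [-9/10 -6/5 0; 13/10 9/10 0; 0 0 1]
det M = 3/4; M⁻¹ = [6/5 8/5 0; -26/15 -6/5 0; 0 0 1]
M⁻¹ · (123/50, -93/25)ᵀ = (-3, 1/5)ᵀ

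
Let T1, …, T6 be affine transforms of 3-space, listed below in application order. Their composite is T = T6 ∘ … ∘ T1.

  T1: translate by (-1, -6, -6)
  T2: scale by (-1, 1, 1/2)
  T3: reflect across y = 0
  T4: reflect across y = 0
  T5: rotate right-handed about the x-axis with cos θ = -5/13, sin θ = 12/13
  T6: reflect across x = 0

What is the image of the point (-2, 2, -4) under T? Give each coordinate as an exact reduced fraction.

T1 translate by (-1, -6, -6): (-2, 2, -4) → (-3, -4, -10)
T2 scale by (-1, 1, 1/2): (-3, -4, -10) → (3, -4, -5)
T3 reflect across y = 0: (3, -4, -5) → (3, 4, -5)
T4 reflect across y = 0: (3, 4, -5) → (3, -4, -5)
T5 rotate right-handed about the x-axis with cos θ = -5/13, sin θ = 12/13: (3, -4, -5) → (3, 80/13, -23/13)
T6 reflect across x = 0: (3, 80/13, -23/13) → (-3, 80/13, -23/13)

T(p) = (-3, 80/13, -23/13)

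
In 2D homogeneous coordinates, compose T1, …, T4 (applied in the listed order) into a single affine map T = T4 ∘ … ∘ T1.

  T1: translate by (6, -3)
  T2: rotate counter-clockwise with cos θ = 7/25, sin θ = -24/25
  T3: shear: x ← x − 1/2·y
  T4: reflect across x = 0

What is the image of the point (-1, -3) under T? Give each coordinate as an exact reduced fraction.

T1 translate by (6, -3): (-1, -3) → (5, -6)
T2 rotate counter-clockwise with cos θ = 7/25, sin θ = -24/25: (5, -6) → (-109/25, -162/25)
T3 shear: x ← x − 1/2·y: (-109/25, -162/25) → (-28/25, -162/25)
T4 reflect across x = 0: (-28/25, -162/25) → (28/25, -162/25)

T(p) = (28/25, -162/25)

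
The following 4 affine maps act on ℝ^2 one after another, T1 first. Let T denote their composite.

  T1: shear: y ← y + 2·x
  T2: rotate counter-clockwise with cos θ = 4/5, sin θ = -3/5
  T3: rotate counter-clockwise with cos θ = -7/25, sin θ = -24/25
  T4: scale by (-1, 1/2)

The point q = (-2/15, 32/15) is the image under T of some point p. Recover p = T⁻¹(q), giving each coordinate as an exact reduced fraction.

p = (-8/3, 2)

T1 = [1 0 0; 2 1 0; 0 0 1]
T2·T1 = [2 3/5 0; 1 4/5 0; 0 0 1]
T3·…·T1 = [2/5 3/5 0; -11/5 -4/5 0; 0 0 1]
T4·…·T1 = [-2/5 -3/5 0; -11/10 -2/5 0; 0 0 1]
det M = -1/2; M⁻¹ = [4/5 -6/5 0; -11/5 4/5 0; 0 0 1]
M⁻¹ · (-2/15, 32/15)ᵀ = (-8/3, 2)ᵀ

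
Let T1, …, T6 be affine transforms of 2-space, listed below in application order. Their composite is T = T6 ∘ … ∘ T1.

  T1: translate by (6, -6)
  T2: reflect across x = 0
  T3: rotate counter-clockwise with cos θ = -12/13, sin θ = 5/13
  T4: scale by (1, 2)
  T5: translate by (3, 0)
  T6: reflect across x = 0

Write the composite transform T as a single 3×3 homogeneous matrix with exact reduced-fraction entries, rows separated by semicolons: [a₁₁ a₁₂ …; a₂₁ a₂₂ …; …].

T = [-12/13 5/13 -141/13; -10/13 -24/13 84/13; 0 0 1]

T1 = [1 0 6; 0 1 -6; 0 0 1]
T2·T1 = [-1 0 -6; 0 1 -6; 0 0 1]
T3·…·T1 = [12/13 -5/13 102/13; -5/13 -12/13 42/13; 0 0 1]
T4·…·T1 = [12/13 -5/13 102/13; -10/13 -24/13 84/13; 0 0 1]
T5·…·T1 = [12/13 -5/13 141/13; -10/13 -24/13 84/13; 0 0 1]
T6·…·T1 = [-12/13 5/13 -141/13; -10/13 -24/13 84/13; 0 0 1]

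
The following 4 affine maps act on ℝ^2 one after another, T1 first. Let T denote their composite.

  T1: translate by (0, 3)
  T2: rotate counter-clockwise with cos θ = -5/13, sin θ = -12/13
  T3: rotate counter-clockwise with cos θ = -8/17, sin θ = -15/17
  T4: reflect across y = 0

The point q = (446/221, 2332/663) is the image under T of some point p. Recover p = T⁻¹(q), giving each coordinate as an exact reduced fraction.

T1 = [1 0 0; 0 1 3; 0 0 1]
T2·T1 = [-5/13 12/13 36/13; -12/13 -5/13 -15/13; 0 0 1]
T3·…·T1 = [-140/221 -171/221 -513/221; 171/221 -140/221 -420/221; 0 0 1]
T4·…·T1 = [-140/221 -171/221 -513/221; -171/221 140/221 420/221; 0 0 1]
det M = -1; M⁻¹ = [-140/221 -171/221 0; -171/221 140/221 -3; 0 0 1]
M⁻¹ · (446/221, 2332/663)ᵀ = (-4, -7/3)ᵀ

p = (-4, -7/3)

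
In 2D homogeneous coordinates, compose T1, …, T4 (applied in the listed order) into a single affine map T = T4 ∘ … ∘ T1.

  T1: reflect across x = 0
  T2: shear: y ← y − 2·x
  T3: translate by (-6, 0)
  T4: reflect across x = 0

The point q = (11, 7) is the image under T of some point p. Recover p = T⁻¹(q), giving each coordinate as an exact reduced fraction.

T1 = [-1 0 0; 0 1 0; 0 0 1]
T2·T1 = [-1 0 0; 2 1 0; 0 0 1]
T3·…·T1 = [-1 0 -6; 2 1 0; 0 0 1]
T4·…·T1 = [1 0 6; 2 1 0; 0 0 1]
det M = 1; M⁻¹ = [1 0 -6; -2 1 12; 0 0 1]
M⁻¹ · (11, 7)ᵀ = (5, -3)ᵀ

p = (5, -3)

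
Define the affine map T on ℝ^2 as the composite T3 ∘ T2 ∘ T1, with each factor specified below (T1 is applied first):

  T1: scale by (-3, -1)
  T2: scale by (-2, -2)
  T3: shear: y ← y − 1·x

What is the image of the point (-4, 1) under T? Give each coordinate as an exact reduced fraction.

T(p) = (-24, 26)

T1 scale by (-3, -1): (-4, 1) → (12, -1)
T2 scale by (-2, -2): (12, -1) → (-24, 2)
T3 shear: y ← y − 1·x: (-24, 2) → (-24, 26)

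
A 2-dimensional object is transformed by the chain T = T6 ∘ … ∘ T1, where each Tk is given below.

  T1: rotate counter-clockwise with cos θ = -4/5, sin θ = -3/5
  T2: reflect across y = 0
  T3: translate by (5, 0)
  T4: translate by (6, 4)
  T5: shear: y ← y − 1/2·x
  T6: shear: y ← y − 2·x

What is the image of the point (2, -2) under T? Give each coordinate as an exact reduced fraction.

T(p) = (41/5, -169/10)

T1 rotate counter-clockwise with cos θ = -4/5, sin θ = -3/5: (2, -2) → (-14/5, 2/5)
T2 reflect across y = 0: (-14/5, 2/5) → (-14/5, -2/5)
T3 translate by (5, 0): (-14/5, -2/5) → (11/5, -2/5)
T4 translate by (6, 4): (11/5, -2/5) → (41/5, 18/5)
T5 shear: y ← y − 1/2·x: (41/5, 18/5) → (41/5, -1/2)
T6 shear: y ← y − 2·x: (41/5, -1/2) → (41/5, -169/10)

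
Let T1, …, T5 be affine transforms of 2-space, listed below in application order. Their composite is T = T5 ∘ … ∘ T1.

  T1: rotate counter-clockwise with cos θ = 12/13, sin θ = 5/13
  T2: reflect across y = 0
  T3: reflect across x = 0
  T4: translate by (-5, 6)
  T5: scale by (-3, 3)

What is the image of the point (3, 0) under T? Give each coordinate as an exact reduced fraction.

T(p) = (303/13, 189/13)

T1 rotate counter-clockwise with cos θ = 12/13, sin θ = 5/13: (3, 0) → (36/13, 15/13)
T2 reflect across y = 0: (36/13, 15/13) → (36/13, -15/13)
T3 reflect across x = 0: (36/13, -15/13) → (-36/13, -15/13)
T4 translate by (-5, 6): (-36/13, -15/13) → (-101/13, 63/13)
T5 scale by (-3, 3): (-101/13, 63/13) → (303/13, 189/13)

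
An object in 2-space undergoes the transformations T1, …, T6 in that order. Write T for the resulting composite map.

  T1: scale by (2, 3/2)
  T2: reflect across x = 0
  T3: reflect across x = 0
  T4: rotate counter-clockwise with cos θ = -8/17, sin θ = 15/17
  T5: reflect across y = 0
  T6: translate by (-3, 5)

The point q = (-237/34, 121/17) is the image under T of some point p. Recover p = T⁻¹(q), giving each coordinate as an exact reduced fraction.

p = (0, 3)

T1 = [2 0 0; 0 3/2 0; 0 0 1]
T2·T1 = [-2 0 0; 0 3/2 0; 0 0 1]
T3·…·T1 = [2 0 0; 0 3/2 0; 0 0 1]
T4·…·T1 = [-16/17 -45/34 0; 30/17 -12/17 0; 0 0 1]
T5·…·T1 = [-16/17 -45/34 0; -30/17 12/17 0; 0 0 1]
T6·…·T1 = [-16/17 -45/34 -3; -30/17 12/17 5; 0 0 1]
det M = -3; M⁻¹ = [-4/17 -15/34 3/2; -10/17 16/51 -10/3; 0 0 1]
M⁻¹ · (-237/34, 121/17)ᵀ = (0, 3)ᵀ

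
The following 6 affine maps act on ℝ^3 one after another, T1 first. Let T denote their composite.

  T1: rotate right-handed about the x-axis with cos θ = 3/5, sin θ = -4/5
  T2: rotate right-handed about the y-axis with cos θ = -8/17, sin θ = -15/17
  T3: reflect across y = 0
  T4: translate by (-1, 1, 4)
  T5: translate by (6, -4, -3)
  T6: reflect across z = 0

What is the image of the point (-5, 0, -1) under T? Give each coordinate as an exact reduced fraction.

T1 rotate right-handed about the x-axis with cos θ = 3/5, sin θ = -4/5: (-5, 0, -1) → (-5, -4/5, -3/5)
T2 rotate right-handed about the y-axis with cos θ = -8/17, sin θ = -15/17: (-5, -4/5, -3/5) → (49/17, -4/5, -351/85)
T3 reflect across y = 0: (49/17, -4/5, -351/85) → (49/17, 4/5, -351/85)
T4 translate by (-1, 1, 4): (49/17, 4/5, -351/85) → (32/17, 9/5, -11/85)
T5 translate by (6, -4, -3): (32/17, 9/5, -11/85) → (134/17, -11/5, -266/85)
T6 reflect across z = 0: (134/17, -11/5, -266/85) → (134/17, -11/5, 266/85)

T(p) = (134/17, -11/5, 266/85)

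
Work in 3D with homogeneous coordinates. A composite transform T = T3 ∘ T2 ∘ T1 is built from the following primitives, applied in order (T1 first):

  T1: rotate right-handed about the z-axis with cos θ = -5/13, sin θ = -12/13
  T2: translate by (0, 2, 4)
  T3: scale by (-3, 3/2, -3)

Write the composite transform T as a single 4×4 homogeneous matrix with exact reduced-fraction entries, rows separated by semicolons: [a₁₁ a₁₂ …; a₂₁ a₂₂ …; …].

T1 = [-5/13 12/13 0 0; -12/13 -5/13 0 0; 0 0 1 0; 0 0 0 1]
T2·T1 = [-5/13 12/13 0 0; -12/13 -5/13 0 2; 0 0 1 4; 0 0 0 1]
T3·…·T1 = [15/13 -36/13 0 0; -18/13 -15/26 0 3; 0 0 -3 -12; 0 0 0 1]

T = [15/13 -36/13 0 0; -18/13 -15/26 0 3; 0 0 -3 -12; 0 0 0 1]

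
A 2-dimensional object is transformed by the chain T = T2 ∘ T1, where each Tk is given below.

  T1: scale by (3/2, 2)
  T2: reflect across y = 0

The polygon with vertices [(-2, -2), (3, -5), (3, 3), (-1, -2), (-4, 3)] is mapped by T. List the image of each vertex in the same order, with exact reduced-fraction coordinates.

T1 scale by (3/2, 2): (-2, -2) → (-3, -4); (3, -5) → (9/2, -10); (3, 3) → (9/2, 6); (-1, -2) → (-3/2, -4); (-4, 3) → (-6, 6)
T2 reflect across y = 0: (-3, -4) → (-3, 4); (9/2, -10) → (9/2, 10); (9/2, 6) → (9/2, -6); (-3/2, -4) → (-3/2, 4); (-6, 6) → (-6, -6)

image vertices: (-3, 4), (9/2, 10), (9/2, -6), (-3/2, 4), (-6, -6)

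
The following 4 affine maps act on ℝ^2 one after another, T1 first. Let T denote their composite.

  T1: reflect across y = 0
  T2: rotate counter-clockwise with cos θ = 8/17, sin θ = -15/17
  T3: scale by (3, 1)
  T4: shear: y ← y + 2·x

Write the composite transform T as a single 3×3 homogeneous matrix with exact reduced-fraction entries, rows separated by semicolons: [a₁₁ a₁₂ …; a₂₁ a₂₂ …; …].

T = [24/17 -45/17 0; 33/17 -98/17 0; 0 0 1]

T1 = [1 0 0; 0 -1 0; 0 0 1]
T2·T1 = [8/17 -15/17 0; -15/17 -8/17 0; 0 0 1]
T3·…·T1 = [24/17 -45/17 0; -15/17 -8/17 0; 0 0 1]
T4·…·T1 = [24/17 -45/17 0; 33/17 -98/17 0; 0 0 1]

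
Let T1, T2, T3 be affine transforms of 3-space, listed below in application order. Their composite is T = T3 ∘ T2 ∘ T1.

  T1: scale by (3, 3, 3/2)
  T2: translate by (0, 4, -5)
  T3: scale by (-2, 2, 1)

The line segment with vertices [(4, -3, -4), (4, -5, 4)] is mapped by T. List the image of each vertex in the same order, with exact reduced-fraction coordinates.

image vertices: (-24, -10, -11), (-24, -22, 1)

T1 scale by (3, 3, 3/2): (4, -3, -4) → (12, -9, -6); (4, -5, 4) → (12, -15, 6)
T2 translate by (0, 4, -5): (12, -9, -6) → (12, -5, -11); (12, -15, 6) → (12, -11, 1)
T3 scale by (-2, 2, 1): (12, -5, -11) → (-24, -10, -11); (12, -11, 1) → (-24, -22, 1)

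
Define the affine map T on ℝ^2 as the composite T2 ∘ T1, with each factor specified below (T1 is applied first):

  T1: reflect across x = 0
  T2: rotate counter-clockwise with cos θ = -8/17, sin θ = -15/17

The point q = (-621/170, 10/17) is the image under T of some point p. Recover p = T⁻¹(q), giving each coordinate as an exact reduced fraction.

T1 = [-1 0 0; 0 1 0; 0 0 1]
T2·T1 = [8/17 15/17 0; 15/17 -8/17 0; 0 0 1]
det M = -1; M⁻¹ = [8/17 15/17 0; 15/17 -8/17 0; 0 0 1]
M⁻¹ · (-621/170, 10/17)ᵀ = (-6/5, -7/2)ᵀ

p = (-6/5, -7/2)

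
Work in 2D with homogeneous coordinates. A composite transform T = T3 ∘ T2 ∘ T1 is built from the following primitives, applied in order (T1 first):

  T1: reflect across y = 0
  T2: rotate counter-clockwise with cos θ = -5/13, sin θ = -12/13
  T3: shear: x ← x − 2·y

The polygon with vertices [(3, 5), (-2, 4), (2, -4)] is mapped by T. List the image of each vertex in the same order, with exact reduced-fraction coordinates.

image vertices: (-53/13, -11/13), (-126/13, 44/13), (126/13, -44/13)

T1 reflect across y = 0: (3, 5) → (3, -5); (-2, 4) → (-2, -4); (2, -4) → (2, 4)
T2 rotate counter-clockwise with cos θ = -5/13, sin θ = -12/13: (3, -5) → (-75/13, -11/13); (-2, -4) → (-38/13, 44/13); (2, 4) → (38/13, -44/13)
T3 shear: x ← x − 2·y: (-75/13, -11/13) → (-53/13, -11/13); (-38/13, 44/13) → (-126/13, 44/13); (38/13, -44/13) → (126/13, -44/13)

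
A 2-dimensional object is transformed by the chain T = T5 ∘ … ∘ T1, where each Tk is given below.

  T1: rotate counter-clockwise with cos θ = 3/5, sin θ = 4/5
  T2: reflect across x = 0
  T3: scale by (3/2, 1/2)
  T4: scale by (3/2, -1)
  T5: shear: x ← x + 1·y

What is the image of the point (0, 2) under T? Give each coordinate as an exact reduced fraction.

T(p) = (3, -3/5)

T1 rotate counter-clockwise with cos θ = 3/5, sin θ = 4/5: (0, 2) → (-8/5, 6/5)
T2 reflect across x = 0: (-8/5, 6/5) → (8/5, 6/5)
T3 scale by (3/2, 1/2): (8/5, 6/5) → (12/5, 3/5)
T4 scale by (3/2, -1): (12/5, 3/5) → (18/5, -3/5)
T5 shear: x ← x + 1·y: (18/5, -3/5) → (3, -3/5)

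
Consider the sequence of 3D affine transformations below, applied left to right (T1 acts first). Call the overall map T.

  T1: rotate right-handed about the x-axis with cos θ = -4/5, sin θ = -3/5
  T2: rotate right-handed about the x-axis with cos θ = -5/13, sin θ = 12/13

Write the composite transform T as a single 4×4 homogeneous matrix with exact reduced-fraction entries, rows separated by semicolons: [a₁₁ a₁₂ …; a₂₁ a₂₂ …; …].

T1 = [1 0 0 0; 0 -4/5 3/5 0; 0 -3/5 -4/5 0; 0 0 0 1]
T2·T1 = [1 0 0 0; 0 56/65 33/65 0; 0 -33/65 56/65 0; 0 0 0 1]

T = [1 0 0 0; 0 56/65 33/65 0; 0 -33/65 56/65 0; 0 0 0 1]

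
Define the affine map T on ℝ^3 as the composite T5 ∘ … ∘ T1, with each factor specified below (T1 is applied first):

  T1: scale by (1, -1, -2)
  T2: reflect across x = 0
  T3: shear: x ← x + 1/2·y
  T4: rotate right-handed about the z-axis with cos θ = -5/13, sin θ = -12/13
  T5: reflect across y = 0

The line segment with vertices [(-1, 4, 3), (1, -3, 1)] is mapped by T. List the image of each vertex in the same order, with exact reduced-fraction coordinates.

image vertices: (-43/13, -32/13, -6), (67/26, 21/13, -2)

T1 scale by (1, -1, -2): (-1, 4, 3) → (-1, -4, -6); (1, -3, 1) → (1, 3, -2)
T2 reflect across x = 0: (-1, -4, -6) → (1, -4, -6); (1, 3, -2) → (-1, 3, -2)
T3 shear: x ← x + 1/2·y: (1, -4, -6) → (-1, -4, -6); (-1, 3, -2) → (1/2, 3, -2)
T4 rotate right-handed about the z-axis with cos θ = -5/13, sin θ = -12/13: (-1, -4, -6) → (-43/13, 32/13, -6); (1/2, 3, -2) → (67/26, -21/13, -2)
T5 reflect across y = 0: (-43/13, 32/13, -6) → (-43/13, -32/13, -6); (67/26, -21/13, -2) → (67/26, 21/13, -2)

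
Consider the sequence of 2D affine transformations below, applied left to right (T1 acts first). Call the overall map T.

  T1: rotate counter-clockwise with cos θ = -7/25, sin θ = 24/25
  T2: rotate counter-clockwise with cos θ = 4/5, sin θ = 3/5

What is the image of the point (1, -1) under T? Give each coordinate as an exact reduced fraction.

T1 rotate counter-clockwise with cos θ = -7/25, sin θ = 24/25: (1, -1) → (17/25, 31/25)
T2 rotate counter-clockwise with cos θ = 4/5, sin θ = 3/5: (17/25, 31/25) → (-1/5, 7/5)

T(p) = (-1/5, 7/5)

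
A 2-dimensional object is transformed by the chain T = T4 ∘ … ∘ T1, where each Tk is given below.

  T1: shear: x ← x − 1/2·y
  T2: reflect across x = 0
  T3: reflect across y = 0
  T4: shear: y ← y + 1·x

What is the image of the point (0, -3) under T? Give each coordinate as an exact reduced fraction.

T(p) = (-3/2, 3/2)

T1 shear: x ← x − 1/2·y: (0, -3) → (3/2, -3)
T2 reflect across x = 0: (3/2, -3) → (-3/2, -3)
T3 reflect across y = 0: (-3/2, -3) → (-3/2, 3)
T4 shear: y ← y + 1·x: (-3/2, 3) → (-3/2, 3/2)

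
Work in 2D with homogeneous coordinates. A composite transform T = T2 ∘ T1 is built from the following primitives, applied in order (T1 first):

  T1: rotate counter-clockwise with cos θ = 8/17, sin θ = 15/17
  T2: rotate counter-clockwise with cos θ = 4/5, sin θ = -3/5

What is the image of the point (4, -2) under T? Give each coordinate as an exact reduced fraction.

T(p) = (76/17, -2/17)

T1 rotate counter-clockwise with cos θ = 8/17, sin θ = 15/17: (4, -2) → (62/17, 44/17)
T2 rotate counter-clockwise with cos θ = 4/5, sin θ = -3/5: (62/17, 44/17) → (76/17, -2/17)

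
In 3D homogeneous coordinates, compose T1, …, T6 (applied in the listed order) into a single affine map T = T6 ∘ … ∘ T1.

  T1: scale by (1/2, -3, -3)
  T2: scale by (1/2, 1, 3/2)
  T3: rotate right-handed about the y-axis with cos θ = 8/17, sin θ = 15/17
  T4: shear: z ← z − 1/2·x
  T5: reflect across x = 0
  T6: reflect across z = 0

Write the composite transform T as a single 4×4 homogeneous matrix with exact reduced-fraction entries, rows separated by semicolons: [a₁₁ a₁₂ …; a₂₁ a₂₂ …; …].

T1 = [1/2 0 0 0; 0 -3 0 0; 0 0 -3 0; 0 0 0 1]
T2·T1 = [1/4 0 0 0; 0 -3 0 0; 0 0 -9/2 0; 0 0 0 1]
T3·…·T1 = [2/17 0 -135/34 0; 0 -3 0 0; -15/68 0 -36/17 0; 0 0 0 1]
T4·…·T1 = [2/17 0 -135/34 0; 0 -3 0 0; -19/68 0 -9/68 0; 0 0 0 1]
T5·…·T1 = [-2/17 0 135/34 0; 0 -3 0 0; -19/68 0 -9/68 0; 0 0 0 1]
T6·…·T1 = [-2/17 0 135/34 0; 0 -3 0 0; 19/68 0 9/68 0; 0 0 0 1]

T = [-2/17 0 135/34 0; 0 -3 0 0; 19/68 0 9/68 0; 0 0 0 1]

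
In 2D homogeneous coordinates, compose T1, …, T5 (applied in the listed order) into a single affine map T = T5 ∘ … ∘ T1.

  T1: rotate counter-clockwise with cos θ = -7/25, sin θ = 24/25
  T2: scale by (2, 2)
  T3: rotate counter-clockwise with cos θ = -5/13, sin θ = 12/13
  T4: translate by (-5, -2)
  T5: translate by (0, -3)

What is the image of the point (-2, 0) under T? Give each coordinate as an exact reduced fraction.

T1 rotate counter-clockwise with cos θ = -7/25, sin θ = 24/25: (-2, 0) → (14/25, -48/25)
T2 scale by (2, 2): (14/25, -48/25) → (28/25, -96/25)
T3 rotate counter-clockwise with cos θ = -5/13, sin θ = 12/13: (28/25, -96/25) → (1012/325, 816/325)
T4 translate by (-5, -2): (1012/325, 816/325) → (-613/325, 166/325)
T5 translate by (0, -3): (-613/325, 166/325) → (-613/325, -809/325)

T(p) = (-613/325, -809/325)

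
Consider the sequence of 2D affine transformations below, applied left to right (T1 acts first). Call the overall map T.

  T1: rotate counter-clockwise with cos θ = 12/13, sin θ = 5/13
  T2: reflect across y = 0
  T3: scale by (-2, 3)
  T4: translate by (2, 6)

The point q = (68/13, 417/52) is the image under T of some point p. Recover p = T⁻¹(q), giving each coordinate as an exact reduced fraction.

p = (-7/4, 0)

T1 = [12/13 -5/13 0; 5/13 12/13 0; 0 0 1]
T2·T1 = [12/13 -5/13 0; -5/13 -12/13 0; 0 0 1]
T3·…·T1 = [-24/13 10/13 0; -15/13 -36/13 0; 0 0 1]
T4·…·T1 = [-24/13 10/13 2; -15/13 -36/13 6; 0 0 1]
det M = 6; M⁻¹ = [-6/13 -5/39 22/13; 5/26 -4/13 19/13; 0 0 1]
M⁻¹ · (68/13, 417/52)ᵀ = (-7/4, 0)ᵀ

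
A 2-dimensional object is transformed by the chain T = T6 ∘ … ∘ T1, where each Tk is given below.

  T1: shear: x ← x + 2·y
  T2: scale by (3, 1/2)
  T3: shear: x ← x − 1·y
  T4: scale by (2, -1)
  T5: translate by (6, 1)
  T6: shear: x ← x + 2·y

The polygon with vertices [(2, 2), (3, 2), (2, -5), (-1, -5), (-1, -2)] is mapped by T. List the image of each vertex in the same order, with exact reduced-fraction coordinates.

image vertices: (40, 0), (46, 0), (-30, 7/2), (-48, 7/2), (-18, 2)

T1 shear: x ← x + 2·y: (2, 2) → (6, 2); (3, 2) → (7, 2); (2, -5) → (-8, -5); (-1, -5) → (-11, -5); (-1, -2) → (-5, -2)
T2 scale by (3, 1/2): (6, 2) → (18, 1); (7, 2) → (21, 1); (-8, -5) → (-24, -5/2); (-11, -5) → (-33, -5/2); (-5, -2) → (-15, -1)
T3 shear: x ← x − 1·y: (18, 1) → (17, 1); (21, 1) → (20, 1); (-24, -5/2) → (-43/2, -5/2); (-33, -5/2) → (-61/2, -5/2); (-15, -1) → (-14, -1)
T4 scale by (2, -1): (17, 1) → (34, -1); (20, 1) → (40, -1); (-43/2, -5/2) → (-43, 5/2); (-61/2, -5/2) → (-61, 5/2); (-14, -1) → (-28, 1)
T5 translate by (6, 1): (34, -1) → (40, 0); (40, -1) → (46, 0); (-43, 5/2) → (-37, 7/2); (-61, 5/2) → (-55, 7/2); (-28, 1) → (-22, 2)
T6 shear: x ← x + 2·y: (40, 0) → (40, 0); (46, 0) → (46, 0); (-37, 7/2) → (-30, 7/2); (-55, 7/2) → (-48, 7/2); (-22, 2) → (-18, 2)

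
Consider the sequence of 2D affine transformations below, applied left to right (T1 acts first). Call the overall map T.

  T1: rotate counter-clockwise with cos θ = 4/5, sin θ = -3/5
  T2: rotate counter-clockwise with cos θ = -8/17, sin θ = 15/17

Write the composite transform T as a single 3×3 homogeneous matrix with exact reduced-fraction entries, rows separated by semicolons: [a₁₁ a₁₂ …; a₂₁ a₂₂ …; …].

T1 = [4/5 3/5 0; -3/5 4/5 0; 0 0 1]
T2·T1 = [13/85 -84/85 0; 84/85 13/85 0; 0 0 1]

T = [13/85 -84/85 0; 84/85 13/85 0; 0 0 1]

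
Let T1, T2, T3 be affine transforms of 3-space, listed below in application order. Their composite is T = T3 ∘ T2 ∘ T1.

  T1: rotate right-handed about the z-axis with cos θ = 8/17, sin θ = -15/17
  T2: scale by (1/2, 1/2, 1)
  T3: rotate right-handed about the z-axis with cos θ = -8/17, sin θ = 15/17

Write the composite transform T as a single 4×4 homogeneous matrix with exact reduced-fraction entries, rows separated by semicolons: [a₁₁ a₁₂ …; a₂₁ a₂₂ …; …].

T1 = [8/17 15/17 0 0; -15/17 8/17 0 0; 0 0 1 0; 0 0 0 1]
T2·T1 = [4/17 15/34 0 0; -15/34 4/17 0 0; 0 0 1 0; 0 0 0 1]
T3·…·T1 = [161/578 -120/289 0 0; 120/289 161/578 0 0; 0 0 1 0; 0 0 0 1]

T = [161/578 -120/289 0 0; 120/289 161/578 0 0; 0 0 1 0; 0 0 0 1]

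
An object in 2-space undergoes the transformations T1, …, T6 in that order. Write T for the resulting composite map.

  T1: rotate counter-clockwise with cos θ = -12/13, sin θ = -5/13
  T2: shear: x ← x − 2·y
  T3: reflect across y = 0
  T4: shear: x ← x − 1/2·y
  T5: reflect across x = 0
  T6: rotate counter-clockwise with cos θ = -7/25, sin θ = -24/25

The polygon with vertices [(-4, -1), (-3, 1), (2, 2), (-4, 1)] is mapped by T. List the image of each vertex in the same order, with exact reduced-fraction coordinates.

T1 rotate counter-clockwise with cos θ = -12/13, sin θ = -5/13: (-4, -1) → (43/13, 32/13); (-3, 1) → (41/13, 3/13); (2, 2) → (-14/13, -34/13); (-4, 1) → (53/13, 8/13)
T2 shear: x ← x − 2·y: (43/13, 32/13) → (-21/13, 32/13); (41/13, 3/13) → (35/13, 3/13); (-14/13, -34/13) → (54/13, -34/13); (53/13, 8/13) → (37/13, 8/13)
T3 reflect across y = 0: (-21/13, 32/13) → (-21/13, -32/13); (35/13, 3/13) → (35/13, -3/13); (54/13, -34/13) → (54/13, 34/13); (37/13, 8/13) → (37/13, -8/13)
T4 shear: x ← x − 1/2·y: (-21/13, -32/13) → (-5/13, -32/13); (35/13, -3/13) → (73/26, -3/13); (54/13, 34/13) → (37/13, 34/13); (37/13, -8/13) → (41/13, -8/13)
T5 reflect across x = 0: (-5/13, -32/13) → (5/13, -32/13); (73/26, -3/13) → (-73/26, -3/13); (37/13, 34/13) → (-37/13, 34/13); (41/13, -8/13) → (-41/13, -8/13)
T6 rotate counter-clockwise with cos θ = -7/25, sin θ = -24/25: (5/13, -32/13) → (-803/325, 8/25); (-73/26, -3/13) → (367/650, 69/25); (-37/13, 34/13) → (43/13, 2); (-41/13, -8/13) → (19/65, 16/5)

image vertices: (-803/325, 8/25), (367/650, 69/25), (43/13, 2), (19/65, 16/5)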